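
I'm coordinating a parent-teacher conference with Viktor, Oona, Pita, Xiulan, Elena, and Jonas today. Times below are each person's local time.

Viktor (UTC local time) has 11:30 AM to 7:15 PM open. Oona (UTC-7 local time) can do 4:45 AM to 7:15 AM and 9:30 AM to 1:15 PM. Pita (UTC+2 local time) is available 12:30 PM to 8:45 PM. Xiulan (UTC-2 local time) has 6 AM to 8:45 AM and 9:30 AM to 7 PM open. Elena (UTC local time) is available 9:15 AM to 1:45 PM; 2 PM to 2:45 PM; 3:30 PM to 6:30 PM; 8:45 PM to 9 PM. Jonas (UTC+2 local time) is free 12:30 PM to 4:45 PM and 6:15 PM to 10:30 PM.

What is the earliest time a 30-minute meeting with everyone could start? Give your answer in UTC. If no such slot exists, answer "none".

Viktor in UTC: 11:30-19:15.
Oona in UTC: 11:45-14:15, 16:30-20:15 (add 7h to convert from UTC-7).
Pita in UTC: 10:30-18:45 (subtract 2h to convert from UTC+2).
Xiulan in UTC: 08:00-10:45, 11:30-21:00 (add 2h to convert from UTC-2).
Elena in UTC: 09:15-13:45, 14:00-14:45, 15:30-18:30, 20:45-21:00.
Jonas in UTC: 10:30-14:45, 16:15-20:30 (subtract 2h to convert from UTC+2).
Viktor ∩ Oona: 11:45-14:15, 16:30-19:15.
Viktor ∩ Oona ∩ Pita: 11:45-14:15, 16:30-18:45.
Viktor ∩ Oona ∩ Pita ∩ Xiulan: 11:45-14:15, 16:30-18:45.
Viktor ∩ Oona ∩ Pita ∩ Xiulan ∩ Elena: 11:45-13:45, 14:00-14:15, 16:30-18:30.
Viktor ∩ Oona ∩ Pita ∩ Xiulan ∩ Elena ∩ Jonas: 11:45-13:45, 14:00-14:15, 16:30-18:30.
The first common window of at least 30 minutes is 11:45-13:45, so the earliest start is 11:45.

11:45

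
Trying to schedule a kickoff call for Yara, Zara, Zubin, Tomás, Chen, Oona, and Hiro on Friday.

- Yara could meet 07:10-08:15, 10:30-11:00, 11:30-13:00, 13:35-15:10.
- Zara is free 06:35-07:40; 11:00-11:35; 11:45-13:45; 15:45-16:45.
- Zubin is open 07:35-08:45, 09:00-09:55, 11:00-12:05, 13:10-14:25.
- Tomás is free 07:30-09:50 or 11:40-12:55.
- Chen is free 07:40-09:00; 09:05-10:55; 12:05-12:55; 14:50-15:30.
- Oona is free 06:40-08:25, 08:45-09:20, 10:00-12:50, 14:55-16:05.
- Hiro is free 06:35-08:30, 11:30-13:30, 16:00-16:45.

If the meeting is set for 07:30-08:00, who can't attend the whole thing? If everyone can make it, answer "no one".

Chen, Zara, Zubin

Yara: free for 07:30-08:00. Zara: not fully free for 07:30-08:00. Zubin: not fully free for 07:30-08:00. Tomás: free for 07:30-08:00. Chen: not fully free for 07:30-08:00. Oona: free for 07:30-08:00. Hiro: free for 07:30-08:00.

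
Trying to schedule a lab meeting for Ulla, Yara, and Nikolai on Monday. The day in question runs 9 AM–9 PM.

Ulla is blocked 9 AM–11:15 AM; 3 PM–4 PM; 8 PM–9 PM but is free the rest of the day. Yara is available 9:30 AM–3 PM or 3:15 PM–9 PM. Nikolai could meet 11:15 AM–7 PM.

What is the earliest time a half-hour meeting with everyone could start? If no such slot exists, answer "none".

Ulla free: 11:15-15:00, 16:00-20:00 (invert busy blocks within the working day).
Yara free: 09:30-15:00, 15:15-21:00.
Nikolai free: 11:15-19:00.
Ulla ∩ Yara: 11:15-15:00, 16:00-20:00.
Ulla ∩ Yara ∩ Nikolai: 11:15-15:00, 16:00-19:00.
So the common availability across everyone is 11:15-15:00, 16:00-19:00.
The first common window of at least 30 minutes is 11:15-15:00, so the earliest start is 11:15.

11:15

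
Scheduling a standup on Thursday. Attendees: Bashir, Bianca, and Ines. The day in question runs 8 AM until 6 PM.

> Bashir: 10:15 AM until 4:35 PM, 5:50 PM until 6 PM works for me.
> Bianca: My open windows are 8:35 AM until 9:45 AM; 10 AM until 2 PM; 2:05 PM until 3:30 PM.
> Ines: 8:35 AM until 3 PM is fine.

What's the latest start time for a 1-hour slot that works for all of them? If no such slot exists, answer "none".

Bashir ∩ Bianca: 10:15-14:00, 14:05-15:30.
Bashir ∩ Bianca ∩ Ines: 10:15-14:00, 14:05-15:00.
The last common window of at least 60 minutes is 10:15-14:00; a 60-minute meeting can start as late as 13:00 and still end by 14:00.

13:00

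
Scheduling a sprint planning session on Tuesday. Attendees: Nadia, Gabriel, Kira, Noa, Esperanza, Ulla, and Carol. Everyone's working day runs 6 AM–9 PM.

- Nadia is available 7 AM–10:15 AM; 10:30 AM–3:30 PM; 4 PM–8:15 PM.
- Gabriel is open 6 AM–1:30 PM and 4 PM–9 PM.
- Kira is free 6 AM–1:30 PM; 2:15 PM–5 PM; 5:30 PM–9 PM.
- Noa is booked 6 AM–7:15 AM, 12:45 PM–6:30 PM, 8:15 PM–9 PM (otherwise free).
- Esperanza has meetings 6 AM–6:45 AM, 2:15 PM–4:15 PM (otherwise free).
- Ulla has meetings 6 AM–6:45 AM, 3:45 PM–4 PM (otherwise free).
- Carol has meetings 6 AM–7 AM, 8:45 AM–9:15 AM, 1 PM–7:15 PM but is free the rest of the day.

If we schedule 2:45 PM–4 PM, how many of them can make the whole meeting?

1

Nadia free: 07:00-10:15, 10:30-15:30, 16:00-20:15.
Gabriel free: 06:00-13:30, 16:00-21:00.
Kira free: 06:00-13:30, 14:15-17:00, 17:30-21:00.
Noa free: 07:15-12:45, 18:30-20:15 (invert busy blocks within the working day).
Esperanza free: 06:45-14:15, 16:15-21:00 (invert busy blocks within the working day).
Ulla free: 06:45-15:45, 16:00-21:00 (invert busy blocks within the working day).
Carol free: 07:00-08:45, 09:15-13:00, 19:15-21:00 (invert busy blocks within the working day).
Kira can make the full 14:45-16:00 slot — that's 1.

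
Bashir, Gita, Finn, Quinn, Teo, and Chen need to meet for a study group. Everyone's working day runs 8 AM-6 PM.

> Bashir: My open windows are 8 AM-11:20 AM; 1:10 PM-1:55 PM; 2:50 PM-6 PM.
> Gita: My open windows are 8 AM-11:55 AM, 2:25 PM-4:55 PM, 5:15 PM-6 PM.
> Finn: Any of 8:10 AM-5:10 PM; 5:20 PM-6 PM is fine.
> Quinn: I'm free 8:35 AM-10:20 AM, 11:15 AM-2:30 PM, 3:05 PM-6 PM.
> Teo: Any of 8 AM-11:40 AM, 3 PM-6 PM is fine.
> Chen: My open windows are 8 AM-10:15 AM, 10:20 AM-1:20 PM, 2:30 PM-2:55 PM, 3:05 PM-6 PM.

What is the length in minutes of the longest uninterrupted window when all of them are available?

Bashir ∩ Gita: 08:00-11:20, 14:50-16:55, 17:15-18:00.
Bashir ∩ Gita ∩ Finn: 08:10-11:20, 14:50-16:55, 17:20-18:00.
Bashir ∩ Gita ∩ Finn ∩ Quinn: 08:35-10:20, 11:15-11:20, 15:05-16:55, 17:20-18:00.
Bashir ∩ Gita ∩ Finn ∩ Quinn ∩ Teo: 08:35-10:20, 11:15-11:20, 15:05-16:55, 17:20-18:00.
Bashir ∩ Gita ∩ Finn ∩ Quinn ∩ Teo ∩ Chen: 08:35-10:15, 11:15-11:20, 15:05-16:55, 17:20-18:00.
The longest is 15:05-16:55 at 110 minutes.

110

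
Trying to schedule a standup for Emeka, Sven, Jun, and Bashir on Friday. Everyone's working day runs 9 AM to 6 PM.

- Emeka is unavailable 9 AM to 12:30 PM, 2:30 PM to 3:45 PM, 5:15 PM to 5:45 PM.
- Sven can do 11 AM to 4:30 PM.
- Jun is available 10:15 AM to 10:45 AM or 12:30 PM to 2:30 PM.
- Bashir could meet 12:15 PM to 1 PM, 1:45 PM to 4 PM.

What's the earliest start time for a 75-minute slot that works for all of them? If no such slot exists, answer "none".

none

Emeka free: 12:30-14:30, 15:45-17:15, 17:45-18:00 (invert busy blocks within the working day).
Sven free: 11:00-16:30.
Jun free: 10:15-10:45, 12:30-14:30.
Bashir free: 12:15-13:00, 13:45-16:00.
Emeka ∩ Sven: 12:30-14:30, 15:45-16:30.
Emeka ∩ Sven ∩ Jun: 12:30-14:30.
Emeka ∩ Sven ∩ Jun ∩ Bashir: 12:30-13:00, 13:45-14:30.
No common window is at least 75 minutes long.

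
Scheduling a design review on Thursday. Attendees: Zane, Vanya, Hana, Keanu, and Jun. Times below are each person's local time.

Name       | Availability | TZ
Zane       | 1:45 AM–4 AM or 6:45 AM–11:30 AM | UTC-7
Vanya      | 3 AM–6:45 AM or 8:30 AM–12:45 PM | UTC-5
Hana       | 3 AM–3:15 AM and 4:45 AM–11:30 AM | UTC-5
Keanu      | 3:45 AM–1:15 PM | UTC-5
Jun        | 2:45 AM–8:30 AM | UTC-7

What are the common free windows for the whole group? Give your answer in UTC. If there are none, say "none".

Zane in UTC: 08:45-11:00, 13:45-18:30 (add 7h to convert from UTC-7).
Vanya in UTC: 08:00-11:45, 13:30-17:45 (add 5h to convert from UTC-5).
Hana in UTC: 08:00-08:15, 09:45-16:30 (add 5h to convert from UTC-5).
Keanu in UTC: 08:45-18:15 (add 5h to convert from UTC-5).
Jun in UTC: 09:45-15:30 (add 7h to convert from UTC-7).
Zane ∩ Vanya: 08:45-11:00, 13:45-17:45.
Zane ∩ Vanya ∩ Hana: 09:45-11:00, 13:45-16:30.
Zane ∩ Vanya ∩ Hana ∩ Keanu: 09:45-11:00, 13:45-16:30.
Zane ∩ Vanya ∩ Hana ∩ Keanu ∩ Jun: 09:45-11:00, 13:45-15:30.
So the common availability across everyone is 09:45-11:00, 13:45-15:30.

09:45-11:00, 13:45-15:30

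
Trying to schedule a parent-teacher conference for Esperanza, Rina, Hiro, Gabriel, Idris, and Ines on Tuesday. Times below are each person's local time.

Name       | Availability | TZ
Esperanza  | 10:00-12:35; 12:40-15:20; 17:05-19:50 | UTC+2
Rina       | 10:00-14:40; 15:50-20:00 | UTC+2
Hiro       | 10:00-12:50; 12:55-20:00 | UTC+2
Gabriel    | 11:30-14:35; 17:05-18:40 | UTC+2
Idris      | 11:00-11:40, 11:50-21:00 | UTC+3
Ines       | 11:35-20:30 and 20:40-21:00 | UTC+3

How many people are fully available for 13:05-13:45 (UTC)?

Esperanza in UTC: 08:00-10:35, 10:40-13:20, 15:05-17:50 (subtract 2h to convert from UTC+2).
Rina in UTC: 08:00-12:40, 13:50-18:00 (subtract 2h to convert from UTC+2).
Hiro in UTC: 08:00-10:50, 10:55-18:00 (subtract 2h to convert from UTC+2).
Gabriel in UTC: 09:30-12:35, 15:05-16:40 (subtract 2h to convert from UTC+2).
Idris in UTC: 08:00-08:40, 08:50-18:00 (subtract 3h to convert from UTC+3).
Ines in UTC: 08:35-17:30, 17:40-18:00 (subtract 3h to convert from UTC+3).
Hiro, Idris, and Ines can make the full 13:05-13:45 slot — that's 3.

3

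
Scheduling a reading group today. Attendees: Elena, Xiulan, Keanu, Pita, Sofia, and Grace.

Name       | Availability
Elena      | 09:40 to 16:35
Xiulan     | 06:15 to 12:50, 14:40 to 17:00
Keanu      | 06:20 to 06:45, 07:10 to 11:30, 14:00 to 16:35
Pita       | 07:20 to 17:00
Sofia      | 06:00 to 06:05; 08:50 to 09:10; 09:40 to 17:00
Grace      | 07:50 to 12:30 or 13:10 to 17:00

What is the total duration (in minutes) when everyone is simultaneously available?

225

Elena ∩ Xiulan: 09:40-12:50, 14:40-16:35.
Elena ∩ Xiulan ∩ Keanu: 09:40-11:30, 14:40-16:35.
Elena ∩ Xiulan ∩ Keanu ∩ Pita: 09:40-11:30, 14:40-16:35.
Elena ∩ Xiulan ∩ Keanu ∩ Pita ∩ Sofia: 09:40-11:30, 14:40-16:35.
Elena ∩ Xiulan ∩ Keanu ∩ Pita ∩ Sofia ∩ Grace: 09:40-11:30, 14:40-16:35.
So the common availability across everyone is 09:40-11:30, 14:40-16:35.
Summing the common windows: 110 + 115 = 225 minutes.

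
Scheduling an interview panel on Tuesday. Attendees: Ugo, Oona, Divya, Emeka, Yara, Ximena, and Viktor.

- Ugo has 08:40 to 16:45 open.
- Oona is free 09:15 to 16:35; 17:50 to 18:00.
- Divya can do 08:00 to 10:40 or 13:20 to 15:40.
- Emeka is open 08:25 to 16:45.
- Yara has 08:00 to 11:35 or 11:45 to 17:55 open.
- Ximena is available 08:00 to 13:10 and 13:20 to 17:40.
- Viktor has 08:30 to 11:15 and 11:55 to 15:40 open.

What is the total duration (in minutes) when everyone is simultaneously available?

Ugo ∩ Oona: 09:15-16:35.
Ugo ∩ Oona ∩ Divya: 09:15-10:40, 13:20-15:40.
Ugo ∩ Oona ∩ Divya ∩ Emeka: 09:15-10:40, 13:20-15:40.
Ugo ∩ Oona ∩ Divya ∩ Emeka ∩ Yara: 09:15-10:40, 13:20-15:40.
Ugo ∩ Oona ∩ Divya ∩ Emeka ∩ Yara ∩ Ximena: 09:15-10:40, 13:20-15:40.
Ugo ∩ Oona ∩ Divya ∩ Emeka ∩ Yara ∩ Ximena ∩ Viktor: 09:15-10:40, 13:20-15:40.
Summing the common windows: 85 + 140 = 225 minutes.

225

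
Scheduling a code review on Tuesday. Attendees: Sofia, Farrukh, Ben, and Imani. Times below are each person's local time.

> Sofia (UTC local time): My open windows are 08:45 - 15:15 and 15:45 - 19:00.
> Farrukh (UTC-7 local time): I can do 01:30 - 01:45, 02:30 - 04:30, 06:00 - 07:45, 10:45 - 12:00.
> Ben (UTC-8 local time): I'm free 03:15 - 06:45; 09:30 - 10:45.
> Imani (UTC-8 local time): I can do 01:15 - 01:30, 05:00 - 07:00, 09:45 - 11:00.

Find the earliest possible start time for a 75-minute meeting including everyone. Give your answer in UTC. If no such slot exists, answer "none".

13:00

Sofia in UTC: 08:45-15:15, 15:45-19:00.
Farrukh in UTC: 08:30-08:45, 09:30-11:30, 13:00-14:45, 17:45-19:00 (add 7h to convert from UTC-7).
Ben in UTC: 11:15-14:45, 17:30-18:45 (add 8h to convert from UTC-8).
Imani in UTC: 09:15-09:30, 13:00-15:00, 17:45-19:00 (add 8h to convert from UTC-8).
Sofia ∩ Farrukh: 09:30-11:30, 13:00-14:45, 17:45-19:00.
Sofia ∩ Farrukh ∩ Ben: 11:15-11:30, 13:00-14:45, 17:45-18:45.
Sofia ∩ Farrukh ∩ Ben ∩ Imani: 13:00-14:45, 17:45-18:45.
The first common window of at least 75 minutes is 13:00-14:45, so the earliest start is 13:00.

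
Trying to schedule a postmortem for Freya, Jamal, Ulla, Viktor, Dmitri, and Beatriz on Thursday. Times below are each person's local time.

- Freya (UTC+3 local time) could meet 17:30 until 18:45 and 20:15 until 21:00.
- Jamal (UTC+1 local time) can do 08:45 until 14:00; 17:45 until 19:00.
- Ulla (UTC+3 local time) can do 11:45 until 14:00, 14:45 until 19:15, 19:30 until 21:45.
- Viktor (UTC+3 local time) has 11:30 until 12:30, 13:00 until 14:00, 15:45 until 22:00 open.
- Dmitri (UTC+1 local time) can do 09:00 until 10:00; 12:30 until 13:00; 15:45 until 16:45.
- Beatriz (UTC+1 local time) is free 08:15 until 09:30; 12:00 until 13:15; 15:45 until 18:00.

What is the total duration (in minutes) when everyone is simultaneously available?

0

Freya in UTC: 14:30-15:45, 17:15-18:00 (subtract 3h to convert from UTC+3).
Jamal in UTC: 07:45-13:00, 16:45-18:00 (subtract 1h to convert from UTC+1).
Ulla in UTC: 08:45-11:00, 11:45-16:15, 16:30-18:45 (subtract 3h to convert from UTC+3).
Viktor in UTC: 08:30-09:30, 10:00-11:00, 12:45-19:00 (subtract 3h to convert from UTC+3).
Dmitri in UTC: 08:00-09:00, 11:30-12:00, 14:45-15:45 (subtract 1h to convert from UTC+1).
Beatriz in UTC: 07:15-08:30, 11:00-12:15, 14:45-17:00 (subtract 1h to convert from UTC+1).
Freya ∩ Jamal: 17:15-18:00.
Freya ∩ Jamal ∩ Ulla: 17:15-18:00.
Freya ∩ Jamal ∩ Ulla ∩ Viktor: 17:15-18:00.
Freya ∩ Jamal ∩ Ulla ∩ Viktor ∩ Dmitri: ∅.
Freya ∩ Jamal ∩ Ulla ∩ Viktor ∩ Dmitri ∩ Beatriz: ∅.
There is no time when everyone is free.
There is no common window, so the total is 0 minutes.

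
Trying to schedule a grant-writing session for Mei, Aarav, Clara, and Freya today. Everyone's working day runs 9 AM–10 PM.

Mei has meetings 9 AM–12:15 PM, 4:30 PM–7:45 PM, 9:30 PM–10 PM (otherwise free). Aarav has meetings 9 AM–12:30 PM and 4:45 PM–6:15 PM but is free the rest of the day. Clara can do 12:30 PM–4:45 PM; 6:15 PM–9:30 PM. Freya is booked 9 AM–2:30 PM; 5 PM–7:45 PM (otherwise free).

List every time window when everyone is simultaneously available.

14:30-16:30, 19:45-21:30

Mei free: 12:15-16:30, 19:45-21:30 (invert busy blocks within the working day).
Aarav free: 12:30-16:45, 18:15-22:00 (invert busy blocks within the working day).
Clara free: 12:30-16:45, 18:15-21:30.
Freya free: 14:30-17:00, 19:45-22:00 (invert busy blocks within the working day).
Mei ∩ Aarav: 12:30-16:30, 19:45-21:30.
Mei ∩ Aarav ∩ Clara: 12:30-16:30, 19:45-21:30.
Mei ∩ Aarav ∩ Clara ∩ Freya: 14:30-16:30, 19:45-21:30.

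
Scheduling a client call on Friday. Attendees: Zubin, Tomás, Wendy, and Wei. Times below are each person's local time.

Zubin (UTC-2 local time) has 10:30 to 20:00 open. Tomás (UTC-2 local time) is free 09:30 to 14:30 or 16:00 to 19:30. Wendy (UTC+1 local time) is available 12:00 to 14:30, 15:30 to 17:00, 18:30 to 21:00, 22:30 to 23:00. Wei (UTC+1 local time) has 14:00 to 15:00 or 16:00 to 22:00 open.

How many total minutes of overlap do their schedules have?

Zubin in UTC: 12:30-22:00 (add 2h to convert from UTC-2).
Tomás in UTC: 11:30-16:30, 18:00-21:30 (add 2h to convert from UTC-2).
Wendy in UTC: 11:00-13:30, 14:30-16:00, 17:30-20:00, 21:30-22:00 (subtract 1h to convert from UTC+1).
Wei in UTC: 13:00-14:00, 15:00-21:00 (subtract 1h to convert from UTC+1).
Zubin ∩ Tomás: 12:30-16:30, 18:00-21:30.
Zubin ∩ Tomás ∩ Wendy: 12:30-13:30, 14:30-16:00, 18:00-20:00.
Zubin ∩ Tomás ∩ Wendy ∩ Wei: 13:00-13:30, 15:00-16:00, 18:00-20:00.
Those are the intersection windows.
Summing the common windows: 30 + 60 + 120 = 210 minutes.

210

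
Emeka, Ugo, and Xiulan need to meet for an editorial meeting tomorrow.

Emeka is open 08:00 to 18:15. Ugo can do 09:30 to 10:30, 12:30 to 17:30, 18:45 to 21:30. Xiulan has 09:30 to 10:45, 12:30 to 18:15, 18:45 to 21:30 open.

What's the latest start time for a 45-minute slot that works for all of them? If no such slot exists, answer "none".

Emeka ∩ Ugo: 09:30-10:30, 12:30-17:30.
Emeka ∩ Ugo ∩ Xiulan: 09:30-10:30, 12:30-17:30.
The last common window of at least 45 minutes is 12:30-17:30; a 45-minute meeting can start as late as 16:45 and still end by 17:30.

16:45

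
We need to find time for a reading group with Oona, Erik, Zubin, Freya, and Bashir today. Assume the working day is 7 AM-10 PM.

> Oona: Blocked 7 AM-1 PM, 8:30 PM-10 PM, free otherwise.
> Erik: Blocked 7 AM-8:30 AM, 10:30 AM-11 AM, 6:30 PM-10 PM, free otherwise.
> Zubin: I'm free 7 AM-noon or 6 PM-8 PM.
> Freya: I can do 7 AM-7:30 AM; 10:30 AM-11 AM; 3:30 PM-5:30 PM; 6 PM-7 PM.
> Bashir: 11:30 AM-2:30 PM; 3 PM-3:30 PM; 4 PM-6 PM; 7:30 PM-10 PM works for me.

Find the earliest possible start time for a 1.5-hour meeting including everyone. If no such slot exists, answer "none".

Oona free: 13:00-20:30 (invert busy blocks within the working day).
Erik free: 08:30-10:30, 11:00-18:30 (invert busy blocks within the working day).
Zubin free: 07:00-12:00, 18:00-20:00.
Freya free: 07:00-07:30, 10:30-11:00, 15:30-17:30, 18:00-19:00.
Bashir free: 11:30-14:30, 15:00-15:30, 16:00-18:00, 19:30-22:00.
Oona ∩ Erik: 13:00-18:30.
Oona ∩ Erik ∩ Zubin: 18:00-18:30.
Oona ∩ Erik ∩ Zubin ∩ Freya: 18:00-18:30.
Oona ∩ Erik ∩ Zubin ∩ Freya ∩ Bashir: ∅.
There is no time when everyone is free.
No common window is at least 90 minutes long.

none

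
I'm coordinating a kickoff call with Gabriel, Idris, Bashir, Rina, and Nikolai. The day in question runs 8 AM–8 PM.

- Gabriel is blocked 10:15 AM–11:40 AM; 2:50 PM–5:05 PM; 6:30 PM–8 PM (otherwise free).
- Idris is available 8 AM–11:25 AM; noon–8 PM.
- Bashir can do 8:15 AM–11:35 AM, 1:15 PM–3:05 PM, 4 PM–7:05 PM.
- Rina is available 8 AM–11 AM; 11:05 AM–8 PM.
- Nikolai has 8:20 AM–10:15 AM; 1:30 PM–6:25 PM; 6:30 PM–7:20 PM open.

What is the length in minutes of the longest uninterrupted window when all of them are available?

115

Gabriel free: 08:00-10:15, 11:40-14:50, 17:05-18:30 (invert busy blocks within the working day).
Idris free: 08:00-11:25, 12:00-20:00.
Bashir free: 08:15-11:35, 13:15-15:05, 16:00-19:05.
Rina free: 08:00-11:00, 11:05-20:00.
Nikolai free: 08:20-10:15, 13:30-18:25, 18:30-19:20.
Gabriel ∩ Idris: 08:00-10:15, 12:00-14:50, 17:05-18:30.
Gabriel ∩ Idris ∩ Bashir: 08:15-10:15, 13:15-14:50, 17:05-18:30.
Gabriel ∩ Idris ∩ Bashir ∩ Rina: 08:15-10:15, 13:15-14:50, 17:05-18:30.
Gabriel ∩ Idris ∩ Bashir ∩ Rina ∩ Nikolai: 08:20-10:15, 13:30-14:50, 17:05-18:25.
Those are the intersection windows.
The longest is 08:20-10:15 at 115 minutes.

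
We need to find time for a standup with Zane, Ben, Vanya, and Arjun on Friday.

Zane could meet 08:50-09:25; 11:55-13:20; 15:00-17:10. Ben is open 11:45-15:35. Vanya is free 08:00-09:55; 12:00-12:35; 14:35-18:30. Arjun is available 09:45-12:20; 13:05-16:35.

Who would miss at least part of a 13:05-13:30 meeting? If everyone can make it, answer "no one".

Zane: not fully free for 13:05-13:30. Ben: free for 13:05-13:30. Vanya: not fully free for 13:05-13:30. Arjun: free for 13:05-13:30.

Vanya, Zane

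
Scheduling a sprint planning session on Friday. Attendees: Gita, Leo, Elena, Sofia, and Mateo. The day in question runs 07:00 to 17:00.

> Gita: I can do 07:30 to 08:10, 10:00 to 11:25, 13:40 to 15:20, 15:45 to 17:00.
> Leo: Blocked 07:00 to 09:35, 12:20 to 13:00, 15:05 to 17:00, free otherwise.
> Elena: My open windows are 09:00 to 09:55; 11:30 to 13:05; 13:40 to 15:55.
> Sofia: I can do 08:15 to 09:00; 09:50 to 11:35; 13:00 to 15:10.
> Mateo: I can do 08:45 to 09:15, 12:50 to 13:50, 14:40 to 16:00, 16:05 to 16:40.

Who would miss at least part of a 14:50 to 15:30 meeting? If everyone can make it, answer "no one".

Gita, Leo, Sofia

Gita free: 07:30-08:10, 10:00-11:25, 13:40-15:20, 15:45-17:00.
Leo free: 09:35-12:20, 13:00-15:05 (invert busy blocks within the working day).
Elena free: 09:00-09:55, 11:30-13:05, 13:40-15:55.
Sofia free: 08:15-09:00, 09:50-11:35, 13:00-15:10.
Mateo free: 08:45-09:15, 12:50-13:50, 14:40-16:00, 16:05-16:40.
Gita: not fully free for 14:50-15:30. Leo: not fully free for 14:50-15:30. Elena: free for 14:50-15:30. Sofia: not fully free for 14:50-15:30. Mateo: free for 14:50-15:30.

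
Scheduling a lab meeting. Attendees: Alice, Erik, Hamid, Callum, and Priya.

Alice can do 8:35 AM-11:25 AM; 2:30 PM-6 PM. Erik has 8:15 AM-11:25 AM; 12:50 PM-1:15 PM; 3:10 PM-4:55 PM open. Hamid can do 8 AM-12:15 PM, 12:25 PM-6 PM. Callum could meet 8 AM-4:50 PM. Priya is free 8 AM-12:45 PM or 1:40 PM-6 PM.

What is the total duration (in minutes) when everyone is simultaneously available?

270

Alice ∩ Erik: 08:35-11:25, 15:10-16:55.
Alice ∩ Erik ∩ Hamid: 08:35-11:25, 15:10-16:55.
Alice ∩ Erik ∩ Hamid ∩ Callum: 08:35-11:25, 15:10-16:50.
Alice ∩ Erik ∩ Hamid ∩ Callum ∩ Priya: 08:35-11:25, 15:10-16:50.
Summing the common windows: 170 + 100 = 270 minutes.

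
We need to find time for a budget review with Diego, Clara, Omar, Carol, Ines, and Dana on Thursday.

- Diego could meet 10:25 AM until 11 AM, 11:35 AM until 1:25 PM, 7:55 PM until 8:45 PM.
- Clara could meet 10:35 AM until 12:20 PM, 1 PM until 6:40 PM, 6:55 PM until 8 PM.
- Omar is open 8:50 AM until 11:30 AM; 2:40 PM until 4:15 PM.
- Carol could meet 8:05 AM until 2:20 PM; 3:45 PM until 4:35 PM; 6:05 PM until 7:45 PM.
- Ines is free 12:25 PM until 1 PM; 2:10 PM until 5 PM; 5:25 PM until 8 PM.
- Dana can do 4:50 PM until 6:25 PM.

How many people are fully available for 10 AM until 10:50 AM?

2

Omar and Carol can make the full 10:00-10:50 slot — that's 2.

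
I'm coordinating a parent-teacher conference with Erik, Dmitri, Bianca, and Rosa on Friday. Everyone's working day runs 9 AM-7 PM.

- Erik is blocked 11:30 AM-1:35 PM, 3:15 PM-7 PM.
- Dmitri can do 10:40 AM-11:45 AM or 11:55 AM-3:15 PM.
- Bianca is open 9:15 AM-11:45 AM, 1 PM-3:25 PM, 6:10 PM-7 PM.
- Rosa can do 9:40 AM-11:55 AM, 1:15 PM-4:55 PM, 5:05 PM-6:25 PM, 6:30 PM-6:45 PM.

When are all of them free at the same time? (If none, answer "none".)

Erik free: 09:00-11:30, 13:35-15:15 (invert busy blocks within the working day).
Dmitri free: 10:40-11:45, 11:55-15:15.
Bianca free: 09:15-11:45, 13:00-15:25, 18:10-19:00.
Rosa free: 09:40-11:55, 13:15-16:55, 17:05-18:25, 18:30-18:45.
Erik ∩ Dmitri: 10:40-11:30, 13:35-15:15.
Erik ∩ Dmitri ∩ Bianca: 10:40-11:30, 13:35-15:15.
Erik ∩ Dmitri ∩ Bianca ∩ Rosa: 10:40-11:30, 13:35-15:15.

10:40-11:30, 13:35-15:15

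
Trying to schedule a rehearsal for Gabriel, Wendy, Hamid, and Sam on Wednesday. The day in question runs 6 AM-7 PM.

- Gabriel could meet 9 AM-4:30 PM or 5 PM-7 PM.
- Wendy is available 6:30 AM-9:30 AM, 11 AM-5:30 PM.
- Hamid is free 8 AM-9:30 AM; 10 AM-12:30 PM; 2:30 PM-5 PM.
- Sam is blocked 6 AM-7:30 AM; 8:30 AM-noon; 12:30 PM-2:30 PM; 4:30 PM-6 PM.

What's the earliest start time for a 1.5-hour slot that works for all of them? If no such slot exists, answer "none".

14:30

Gabriel free: 09:00-16:30, 17:00-19:00.
Wendy free: 06:30-09:30, 11:00-17:30.
Hamid free: 08:00-09:30, 10:00-12:30, 14:30-17:00.
Sam free: 07:30-08:30, 12:00-12:30, 14:30-16:30, 18:00-19:00 (invert busy blocks within the working day).
Gabriel ∩ Wendy: 09:00-09:30, 11:00-16:30, 17:00-17:30.
Gabriel ∩ Wendy ∩ Hamid: 09:00-09:30, 11:00-12:30, 14:30-16:30.
Gabriel ∩ Wendy ∩ Hamid ∩ Sam: 12:00-12:30, 14:30-16:30.
Those are the intersection windows.
The first common window of at least 90 minutes is 14:30-16:30, so the earliest start is 14:30.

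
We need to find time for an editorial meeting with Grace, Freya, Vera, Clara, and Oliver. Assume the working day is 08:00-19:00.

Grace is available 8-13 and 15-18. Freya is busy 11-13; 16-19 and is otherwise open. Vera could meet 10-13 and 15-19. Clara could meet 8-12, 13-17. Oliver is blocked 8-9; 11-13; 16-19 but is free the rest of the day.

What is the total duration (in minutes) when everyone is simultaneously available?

Grace free: 08:00-13:00, 15:00-18:00.
Freya free: 08:00-11:00, 13:00-16:00 (invert busy blocks within the working day).
Vera free: 10:00-13:00, 15:00-19:00.
Clara free: 08:00-12:00, 13:00-17:00.
Oliver free: 09:00-11:00, 13:00-16:00 (invert busy blocks within the working day).
Grace ∩ Freya: 08:00-11:00, 15:00-16:00.
Grace ∩ Freya ∩ Vera: 10:00-11:00, 15:00-16:00.
Grace ∩ Freya ∩ Vera ∩ Clara: 10:00-11:00, 15:00-16:00.
Grace ∩ Freya ∩ Vera ∩ Clara ∩ Oliver: 10:00-11:00, 15:00-16:00.
Summing the common windows: 60 + 60 = 120 minutes.

120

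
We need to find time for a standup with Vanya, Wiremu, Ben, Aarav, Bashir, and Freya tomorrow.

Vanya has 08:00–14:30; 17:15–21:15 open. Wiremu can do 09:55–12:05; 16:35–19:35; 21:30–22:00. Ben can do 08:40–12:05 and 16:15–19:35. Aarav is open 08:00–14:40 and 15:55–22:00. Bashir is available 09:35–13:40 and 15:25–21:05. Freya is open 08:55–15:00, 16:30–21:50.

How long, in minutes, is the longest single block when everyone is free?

Vanya ∩ Wiremu: 09:55-12:05, 17:15-19:35.
Vanya ∩ Wiremu ∩ Ben: 09:55-12:05, 17:15-19:35.
Vanya ∩ Wiremu ∩ Ben ∩ Aarav: 09:55-12:05, 17:15-19:35.
Vanya ∩ Wiremu ∩ Ben ∩ Aarav ∩ Bashir: 09:55-12:05, 17:15-19:35.
Vanya ∩ Wiremu ∩ Ben ∩ Aarav ∩ Bashir ∩ Freya: 09:55-12:05, 17:15-19:35.
So the common availability across everyone is 09:55-12:05, 17:15-19:35.
The longest is 17:15-19:35 at 140 minutes.

140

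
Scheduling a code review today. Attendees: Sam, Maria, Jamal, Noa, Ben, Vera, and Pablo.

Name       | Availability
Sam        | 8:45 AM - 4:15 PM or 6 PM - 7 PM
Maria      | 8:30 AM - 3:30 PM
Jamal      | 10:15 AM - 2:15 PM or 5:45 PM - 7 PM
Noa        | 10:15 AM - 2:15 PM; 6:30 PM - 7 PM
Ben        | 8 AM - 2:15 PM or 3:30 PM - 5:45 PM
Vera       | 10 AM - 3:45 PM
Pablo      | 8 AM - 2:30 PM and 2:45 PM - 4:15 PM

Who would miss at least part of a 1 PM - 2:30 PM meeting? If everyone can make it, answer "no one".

Ben, Jamal, Noa

Sam: free for 13:00-14:30. Maria: free for 13:00-14:30. Jamal: not fully free for 13:00-14:30. Noa: not fully free for 13:00-14:30. Ben: not fully free for 13:00-14:30. Vera: free for 13:00-14:30. Pablo: free for 13:00-14:30.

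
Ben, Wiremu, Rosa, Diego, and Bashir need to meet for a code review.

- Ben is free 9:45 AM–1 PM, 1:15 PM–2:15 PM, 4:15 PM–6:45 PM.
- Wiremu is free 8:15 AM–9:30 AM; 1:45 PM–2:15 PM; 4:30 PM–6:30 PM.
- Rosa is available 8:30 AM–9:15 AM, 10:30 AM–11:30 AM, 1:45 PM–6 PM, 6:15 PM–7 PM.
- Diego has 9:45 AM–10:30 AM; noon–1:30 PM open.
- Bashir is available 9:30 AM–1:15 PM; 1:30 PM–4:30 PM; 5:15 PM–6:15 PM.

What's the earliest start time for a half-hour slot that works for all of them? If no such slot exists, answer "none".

none

Ben ∩ Wiremu: 13:45-14:15, 16:30-18:30.
Ben ∩ Wiremu ∩ Rosa: 13:45-14:15, 16:30-18:00, 18:15-18:30.
Ben ∩ Wiremu ∩ Rosa ∩ Diego: ∅.
Ben ∩ Wiremu ∩ Rosa ∩ Diego ∩ Bashir: ∅.
There is no time when everyone is free.
No common window is at least 30 minutes long.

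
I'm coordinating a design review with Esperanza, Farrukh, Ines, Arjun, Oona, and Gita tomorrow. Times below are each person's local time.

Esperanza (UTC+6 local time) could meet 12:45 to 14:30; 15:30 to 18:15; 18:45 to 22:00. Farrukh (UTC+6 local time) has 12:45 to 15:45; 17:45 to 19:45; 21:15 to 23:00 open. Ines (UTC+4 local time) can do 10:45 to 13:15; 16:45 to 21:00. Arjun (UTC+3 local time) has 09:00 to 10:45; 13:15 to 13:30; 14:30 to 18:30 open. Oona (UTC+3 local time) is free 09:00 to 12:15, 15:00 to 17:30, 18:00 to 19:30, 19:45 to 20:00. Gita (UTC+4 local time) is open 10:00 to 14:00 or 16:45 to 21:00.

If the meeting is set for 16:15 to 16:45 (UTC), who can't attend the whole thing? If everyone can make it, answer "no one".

Arjun, Esperanza, Oona

Esperanza in UTC: 06:45-08:30, 09:30-12:15, 12:45-16:00 (subtract 6h to convert from UTC+6).
Farrukh in UTC: 06:45-09:45, 11:45-13:45, 15:15-17:00 (subtract 6h to convert from UTC+6).
Ines in UTC: 06:45-09:15, 12:45-17:00 (subtract 4h to convert from UTC+4).
Arjun in UTC: 06:00-07:45, 10:15-10:30, 11:30-15:30 (subtract 3h to convert from UTC+3).
Oona in UTC: 06:00-09:15, 12:00-14:30, 15:00-16:30, 16:45-17:00 (subtract 3h to convert from UTC+3).
Gita in UTC: 06:00-10:00, 12:45-17:00 (subtract 4h to convert from UTC+4).
Esperanza: not fully free for 16:15-16:45. Farrukh: free for 16:15-16:45. Ines: free for 16:15-16:45. Arjun: not fully free for 16:15-16:45. Oona: not fully free for 16:15-16:45. Gita: free for 16:15-16:45.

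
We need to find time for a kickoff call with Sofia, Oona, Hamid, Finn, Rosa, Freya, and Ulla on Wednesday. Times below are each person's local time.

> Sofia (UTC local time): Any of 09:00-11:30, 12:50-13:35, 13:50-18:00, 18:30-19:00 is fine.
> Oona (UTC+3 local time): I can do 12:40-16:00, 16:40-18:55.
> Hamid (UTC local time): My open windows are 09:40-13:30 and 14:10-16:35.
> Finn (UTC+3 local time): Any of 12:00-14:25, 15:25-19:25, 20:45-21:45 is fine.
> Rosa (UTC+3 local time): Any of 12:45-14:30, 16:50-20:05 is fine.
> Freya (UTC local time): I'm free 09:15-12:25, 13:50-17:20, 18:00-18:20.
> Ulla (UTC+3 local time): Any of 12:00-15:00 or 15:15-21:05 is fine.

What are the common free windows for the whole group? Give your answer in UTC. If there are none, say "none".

Sofia in UTC: 09:00-11:30, 12:50-13:35, 13:50-18:00, 18:30-19:00.
Oona in UTC: 09:40-13:00, 13:40-15:55 (subtract 3h to convert from UTC+3).
Hamid in UTC: 09:40-13:30, 14:10-16:35.
Finn in UTC: 09:00-11:25, 12:25-16:25, 17:45-18:45 (subtract 3h to convert from UTC+3).
Rosa in UTC: 09:45-11:30, 13:50-17:05 (subtract 3h to convert from UTC+3).
Freya in UTC: 09:15-12:25, 13:50-17:20, 18:00-18:20.
Ulla in UTC: 09:00-12:00, 12:15-18:05 (subtract 3h to convert from UTC+3).
Sofia ∩ Oona: 09:40-11:30, 12:50-13:00, 13:50-15:55.
Sofia ∩ Oona ∩ Hamid: 09:40-11:30, 12:50-13:00, 14:10-15:55.
Sofia ∩ Oona ∩ Hamid ∩ Finn: 09:40-11:25, 12:50-13:00, 14:10-15:55.
Sofia ∩ Oona ∩ Hamid ∩ Finn ∩ Rosa: 09:45-11:25, 14:10-15:55.
Sofia ∩ Oona ∩ Hamid ∩ Finn ∩ Rosa ∩ Freya: 09:45-11:25, 14:10-15:55.
Sofia ∩ Oona ∩ Hamid ∩ Finn ∩ Rosa ∩ Freya ∩ Ulla: 09:45-11:25, 14:10-15:55.

09:45-11:25, 14:10-15:55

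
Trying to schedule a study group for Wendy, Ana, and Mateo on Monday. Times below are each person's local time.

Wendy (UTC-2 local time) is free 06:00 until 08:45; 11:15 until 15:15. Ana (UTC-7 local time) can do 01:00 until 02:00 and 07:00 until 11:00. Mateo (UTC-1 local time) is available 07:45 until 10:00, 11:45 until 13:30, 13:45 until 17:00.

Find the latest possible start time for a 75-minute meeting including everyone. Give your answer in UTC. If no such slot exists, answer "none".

Wendy in UTC: 08:00-10:45, 13:15-17:15 (add 2h to convert from UTC-2).
Ana in UTC: 08:00-09:00, 14:00-18:00 (add 7h to convert from UTC-7).
Mateo in UTC: 08:45-11:00, 12:45-14:30, 14:45-18:00 (add 1h to convert from UTC-1).
Wendy ∩ Ana: 08:00-09:00, 14:00-17:15.
Wendy ∩ Ana ∩ Mateo: 08:45-09:00, 14:00-14:30, 14:45-17:15.
The last common window of at least 75 minutes is 14:45-17:15; a 75-minute meeting can start as late as 16:00 and still end by 17:15.

16:00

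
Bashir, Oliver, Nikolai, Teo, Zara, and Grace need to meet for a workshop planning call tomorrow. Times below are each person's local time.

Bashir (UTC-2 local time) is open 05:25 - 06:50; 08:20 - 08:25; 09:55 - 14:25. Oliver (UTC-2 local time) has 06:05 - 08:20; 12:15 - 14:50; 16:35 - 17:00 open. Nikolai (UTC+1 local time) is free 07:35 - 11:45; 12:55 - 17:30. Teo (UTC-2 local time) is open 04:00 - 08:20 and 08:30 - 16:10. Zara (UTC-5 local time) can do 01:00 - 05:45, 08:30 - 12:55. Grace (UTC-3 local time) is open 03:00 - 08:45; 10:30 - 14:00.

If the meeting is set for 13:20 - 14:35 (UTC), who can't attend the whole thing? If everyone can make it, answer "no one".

Grace, Oliver, Zara

Bashir in UTC: 07:25-08:50, 10:20-10:25, 11:55-16:25 (add 2h to convert from UTC-2).
Oliver in UTC: 08:05-10:20, 14:15-16:50, 18:35-19:00 (add 2h to convert from UTC-2).
Nikolai in UTC: 06:35-10:45, 11:55-16:30 (subtract 1h to convert from UTC+1).
Teo in UTC: 06:00-10:20, 10:30-18:10 (add 2h to convert from UTC-2).
Zara in UTC: 06:00-10:45, 13:30-17:55 (add 5h to convert from UTC-5).
Grace in UTC: 06:00-11:45, 13:30-17:00 (add 3h to convert from UTC-3).
Bashir: free for 13:20-14:35. Oliver: not fully free for 13:20-14:35. Nikolai: free for 13:20-14:35. Teo: free for 13:20-14:35. Zara: not fully free for 13:20-14:35. Grace: not fully free for 13:20-14:35.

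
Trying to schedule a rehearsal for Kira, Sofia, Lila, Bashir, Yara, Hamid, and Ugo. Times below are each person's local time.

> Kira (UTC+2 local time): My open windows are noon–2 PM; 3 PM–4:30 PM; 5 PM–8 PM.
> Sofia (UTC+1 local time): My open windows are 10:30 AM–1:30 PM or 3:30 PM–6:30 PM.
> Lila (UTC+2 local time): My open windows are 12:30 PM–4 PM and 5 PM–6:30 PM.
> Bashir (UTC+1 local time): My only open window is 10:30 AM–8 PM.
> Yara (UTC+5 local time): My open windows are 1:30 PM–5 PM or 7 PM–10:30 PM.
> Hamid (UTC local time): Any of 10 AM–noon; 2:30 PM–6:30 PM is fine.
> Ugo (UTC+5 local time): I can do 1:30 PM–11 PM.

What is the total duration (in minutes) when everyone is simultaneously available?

Kira in UTC: 10:00-12:00, 13:00-14:30, 15:00-18:00 (subtract 2h to convert from UTC+2).
Sofia in UTC: 09:30-12:30, 14:30-17:30 (subtract 1h to convert from UTC+1).
Lila in UTC: 10:30-14:00, 15:00-16:30 (subtract 2h to convert from UTC+2).
Bashir in UTC: 09:30-19:00 (subtract 1h to convert from UTC+1).
Yara in UTC: 08:30-12:00, 14:00-17:30 (subtract 5h to convert from UTC+5).
Hamid in UTC: 10:00-12:00, 14:30-18:30.
Ugo in UTC: 08:30-18:00 (subtract 5h to convert from UTC+5).
Kira ∩ Sofia: 10:00-12:00, 15:00-17:30.
Kira ∩ Sofia ∩ Lila: 10:30-12:00, 15:00-16:30.
Kira ∩ Sofia ∩ Lila ∩ Bashir: 10:30-12:00, 15:00-16:30.
Kira ∩ Sofia ∩ Lila ∩ Bashir ∩ Yara: 10:30-12:00, 15:00-16:30.
Kira ∩ Sofia ∩ Lila ∩ Bashir ∩ Yara ∩ Hamid: 10:30-12:00, 15:00-16:30.
Kira ∩ Sofia ∩ Lila ∩ Bashir ∩ Yara ∩ Hamid ∩ Ugo: 10:30-12:00, 15:00-16:30.
So the common availability across everyone is 10:30-12:00, 15:00-16:30.
Summing the common windows: 90 + 90 = 180 minutes.

180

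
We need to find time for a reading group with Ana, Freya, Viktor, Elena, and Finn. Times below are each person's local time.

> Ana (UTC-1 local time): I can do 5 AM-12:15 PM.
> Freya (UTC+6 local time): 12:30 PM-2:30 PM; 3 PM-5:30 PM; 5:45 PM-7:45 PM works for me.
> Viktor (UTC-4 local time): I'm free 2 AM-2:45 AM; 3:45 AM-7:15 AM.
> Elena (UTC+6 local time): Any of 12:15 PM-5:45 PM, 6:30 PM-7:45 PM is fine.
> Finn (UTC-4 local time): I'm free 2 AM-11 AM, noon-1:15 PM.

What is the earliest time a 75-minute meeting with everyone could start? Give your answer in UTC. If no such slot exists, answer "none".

Ana in UTC: 06:00-13:15 (add 1h to convert from UTC-1).
Freya in UTC: 06:30-08:30, 09:00-11:30, 11:45-13:45 (subtract 6h to convert from UTC+6).
Viktor in UTC: 06:00-06:45, 07:45-11:15 (add 4h to convert from UTC-4).
Elena in UTC: 06:15-11:45, 12:30-13:45 (subtract 6h to convert from UTC+6).
Finn in UTC: 06:00-15:00, 16:00-17:15 (add 4h to convert from UTC-4).
Ana ∩ Freya: 06:30-08:30, 09:00-11:30, 11:45-13:15.
Ana ∩ Freya ∩ Viktor: 06:30-06:45, 07:45-08:30, 09:00-11:15.
Ana ∩ Freya ∩ Viktor ∩ Elena: 06:30-06:45, 07:45-08:30, 09:00-11:15.
Ana ∩ Freya ∩ Viktor ∩ Elena ∩ Finn: 06:30-06:45, 07:45-08:30, 09:00-11:15.
So the common availability across everyone is 06:30-06:45, 07:45-08:30, 09:00-11:15.
The first common window of at least 75 minutes is 09:00-11:15, so the earliest start is 09:00.

09:00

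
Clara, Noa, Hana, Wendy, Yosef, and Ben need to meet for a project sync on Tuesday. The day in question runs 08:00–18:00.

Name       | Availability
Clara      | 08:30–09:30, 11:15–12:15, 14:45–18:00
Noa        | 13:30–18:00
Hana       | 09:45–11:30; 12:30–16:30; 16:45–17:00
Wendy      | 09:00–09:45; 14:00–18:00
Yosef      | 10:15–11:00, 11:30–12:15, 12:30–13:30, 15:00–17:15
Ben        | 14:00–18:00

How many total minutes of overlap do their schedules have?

105

Clara ∩ Noa: 14:45-18:00.
Clara ∩ Noa ∩ Hana: 14:45-16:30, 16:45-17:00.
Clara ∩ Noa ∩ Hana ∩ Wendy: 14:45-16:30, 16:45-17:00.
Clara ∩ Noa ∩ Hana ∩ Wendy ∩ Yosef: 15:00-16:30, 16:45-17:00.
Clara ∩ Noa ∩ Hana ∩ Wendy ∩ Yosef ∩ Ben: 15:00-16:30, 16:45-17:00.
So the common availability across everyone is 15:00-16:30, 16:45-17:00.
Summing the common windows: 90 + 15 = 105 minutes.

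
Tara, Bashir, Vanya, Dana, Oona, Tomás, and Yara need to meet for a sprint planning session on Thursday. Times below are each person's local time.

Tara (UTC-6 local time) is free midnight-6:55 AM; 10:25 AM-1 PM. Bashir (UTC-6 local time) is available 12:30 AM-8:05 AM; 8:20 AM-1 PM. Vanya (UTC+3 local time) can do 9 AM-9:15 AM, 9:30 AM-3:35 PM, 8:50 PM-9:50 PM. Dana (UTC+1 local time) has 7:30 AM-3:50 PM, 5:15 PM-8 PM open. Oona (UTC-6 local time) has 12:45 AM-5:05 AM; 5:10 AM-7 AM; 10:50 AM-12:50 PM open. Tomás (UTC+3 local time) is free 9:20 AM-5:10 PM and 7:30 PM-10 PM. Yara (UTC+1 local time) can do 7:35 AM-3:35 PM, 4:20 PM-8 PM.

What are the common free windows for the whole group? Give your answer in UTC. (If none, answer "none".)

06:45-11:05, 11:10-12:35, 17:50-18:50

Tara in UTC: 06:00-12:55, 16:25-19:00 (add 6h to convert from UTC-6).
Bashir in UTC: 06:30-14:05, 14:20-19:00 (add 6h to convert from UTC-6).
Vanya in UTC: 06:00-06:15, 06:30-12:35, 17:50-18:50 (subtract 3h to convert from UTC+3).
Dana in UTC: 06:30-14:50, 16:15-19:00 (subtract 1h to convert from UTC+1).
Oona in UTC: 06:45-11:05, 11:10-13:00, 16:50-18:50 (add 6h to convert from UTC-6).
Tomás in UTC: 06:20-14:10, 16:30-19:00 (subtract 3h to convert from UTC+3).
Yara in UTC: 06:35-14:35, 15:20-19:00 (subtract 1h to convert from UTC+1).
Tara ∩ Bashir: 06:30-12:55, 16:25-19:00.
Tara ∩ Bashir ∩ Vanya: 06:30-12:35, 17:50-18:50.
Tara ∩ Bashir ∩ Vanya ∩ Dana: 06:30-12:35, 17:50-18:50.
Tara ∩ Bashir ∩ Vanya ∩ Dana ∩ Oona: 06:45-11:05, 11:10-12:35, 17:50-18:50.
Tara ∩ Bashir ∩ Vanya ∩ Dana ∩ Oona ∩ Tomás: 06:45-11:05, 11:10-12:35, 17:50-18:50.
Tara ∩ Bashir ∩ Vanya ∩ Dana ∩ Oona ∩ Tomás ∩ Yara: 06:45-11:05, 11:10-12:35, 17:50-18:50.
So the common availability across everyone is 06:45-11:05, 11:10-12:35, 17:50-18:50.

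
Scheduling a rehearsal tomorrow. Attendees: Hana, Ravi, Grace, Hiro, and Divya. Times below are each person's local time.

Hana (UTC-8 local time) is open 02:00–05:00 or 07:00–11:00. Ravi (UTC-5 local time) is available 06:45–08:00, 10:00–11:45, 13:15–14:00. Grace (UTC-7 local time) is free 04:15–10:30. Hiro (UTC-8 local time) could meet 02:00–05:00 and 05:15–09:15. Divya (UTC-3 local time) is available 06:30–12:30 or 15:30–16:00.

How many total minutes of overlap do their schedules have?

Hana in UTC: 10:00-13:00, 15:00-19:00 (add 8h to convert from UTC-8).
Ravi in UTC: 11:45-13:00, 15:00-16:45, 18:15-19:00 (add 5h to convert from UTC-5).
Grace in UTC: 11:15-17:30 (add 7h to convert from UTC-7).
Hiro in UTC: 10:00-13:00, 13:15-17:15 (add 8h to convert from UTC-8).
Divya in UTC: 09:30-15:30, 18:30-19:00 (add 3h to convert from UTC-3).
Hana ∩ Ravi: 11:45-13:00, 15:00-16:45, 18:15-19:00.
Hana ∩ Ravi ∩ Grace: 11:45-13:00, 15:00-16:45.
Hana ∩ Ravi ∩ Grace ∩ Hiro: 11:45-13:00, 15:00-16:45.
Hana ∩ Ravi ∩ Grace ∩ Hiro ∩ Divya: 11:45-13:00, 15:00-15:30.
Summing the common windows: 75 + 30 = 105 minutes.

105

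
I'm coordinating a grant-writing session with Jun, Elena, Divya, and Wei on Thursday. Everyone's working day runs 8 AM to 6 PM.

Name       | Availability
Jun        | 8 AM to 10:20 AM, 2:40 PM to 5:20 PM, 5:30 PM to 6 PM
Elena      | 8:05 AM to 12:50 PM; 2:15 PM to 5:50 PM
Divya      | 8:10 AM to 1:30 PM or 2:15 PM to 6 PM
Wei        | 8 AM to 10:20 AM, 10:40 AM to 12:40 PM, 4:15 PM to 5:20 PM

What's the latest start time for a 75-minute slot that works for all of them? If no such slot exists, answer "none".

09:05

Jun ∩ Elena: 08:05-10:20, 14:40-17:20, 17:30-17:50.
Jun ∩ Elena ∩ Divya: 08:10-10:20, 14:40-17:20, 17:30-17:50.
Jun ∩ Elena ∩ Divya ∩ Wei: 08:10-10:20, 16:15-17:20.
The last common window of at least 75 minutes is 08:10-10:20; a 75-minute meeting can start as late as 09:05 and still end by 10:20.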